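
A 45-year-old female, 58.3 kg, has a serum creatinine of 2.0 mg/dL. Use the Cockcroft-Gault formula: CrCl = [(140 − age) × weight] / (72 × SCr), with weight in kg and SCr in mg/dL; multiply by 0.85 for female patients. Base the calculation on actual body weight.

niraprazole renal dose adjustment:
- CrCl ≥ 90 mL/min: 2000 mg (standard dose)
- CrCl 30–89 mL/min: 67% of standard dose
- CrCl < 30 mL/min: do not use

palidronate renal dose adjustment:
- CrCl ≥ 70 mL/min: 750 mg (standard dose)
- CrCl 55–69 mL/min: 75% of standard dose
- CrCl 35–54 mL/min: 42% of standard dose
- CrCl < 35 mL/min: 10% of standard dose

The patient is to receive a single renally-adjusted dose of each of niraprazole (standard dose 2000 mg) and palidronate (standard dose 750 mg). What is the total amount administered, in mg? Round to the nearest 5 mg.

1415 mg

CrCl = (140 − 45) × 58.3 / (72 × 2) × 0.85 = 5538.5 / 144.00 × 0.85 ≈ 32.7 mL/min
CrCl ≈ 33 mL/min.
niraprazole: 30–89 mL/min → 67% of 2000 mg = 1340 mg.
palidronate: < 35 mL/min → 10% of 750 mg = 75 mg.
Total = 1340 + 75 = 1415 mg.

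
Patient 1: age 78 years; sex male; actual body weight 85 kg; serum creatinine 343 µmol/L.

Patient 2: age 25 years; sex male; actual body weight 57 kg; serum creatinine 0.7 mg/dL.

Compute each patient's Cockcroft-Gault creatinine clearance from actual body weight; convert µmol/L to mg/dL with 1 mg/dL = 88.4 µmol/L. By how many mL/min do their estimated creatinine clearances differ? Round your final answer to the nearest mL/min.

111 mL/min

Patient 1: SCr = 343 / 88.4 = 3.88 mg/dL
Patient 1: CrCl = (140 − 78) × 85 / (72 × 3.88) = 5270.0 / 279.36 ≈ 18.9 mL/min
Patient 2: CrCl = (140 − 25) × 57 / (72 × 0.7) = 6555.0 / 50.40 ≈ 130.1 mL/min
|18.9 − 130.1| = 111.2 mL/min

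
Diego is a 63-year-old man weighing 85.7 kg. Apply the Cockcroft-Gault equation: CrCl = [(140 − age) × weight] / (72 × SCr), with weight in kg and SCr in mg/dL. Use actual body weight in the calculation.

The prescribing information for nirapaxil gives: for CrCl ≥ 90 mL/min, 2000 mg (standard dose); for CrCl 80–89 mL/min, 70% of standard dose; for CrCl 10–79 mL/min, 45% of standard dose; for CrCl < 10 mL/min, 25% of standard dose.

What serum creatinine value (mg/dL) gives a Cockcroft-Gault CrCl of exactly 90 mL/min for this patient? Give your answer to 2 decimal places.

1.02 mg/dL

Standard dose requires CrCl ≥ 90 mL/min.
Set (140 − 63) × 85.7 / (72 × SCr) = 90
SCr = (140 − 63) × 85.7 / (72 × 90) = 1.018 mg/dL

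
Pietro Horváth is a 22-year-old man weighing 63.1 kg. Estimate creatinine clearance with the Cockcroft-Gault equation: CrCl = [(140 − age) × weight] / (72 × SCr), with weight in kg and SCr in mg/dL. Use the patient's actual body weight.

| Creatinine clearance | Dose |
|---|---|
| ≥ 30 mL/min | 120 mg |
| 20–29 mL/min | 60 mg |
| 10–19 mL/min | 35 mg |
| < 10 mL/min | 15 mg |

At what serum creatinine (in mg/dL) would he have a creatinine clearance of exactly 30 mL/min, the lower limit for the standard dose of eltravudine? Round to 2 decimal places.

3.45 mg/dL

Standard dose requires CrCl ≥ 30 mL/min.
Set (140 − 22) × 63.1 / (72 × SCr) = 30
SCr = (140 − 22) × 63.1 / (72 × 30) = 3.447 mg/dL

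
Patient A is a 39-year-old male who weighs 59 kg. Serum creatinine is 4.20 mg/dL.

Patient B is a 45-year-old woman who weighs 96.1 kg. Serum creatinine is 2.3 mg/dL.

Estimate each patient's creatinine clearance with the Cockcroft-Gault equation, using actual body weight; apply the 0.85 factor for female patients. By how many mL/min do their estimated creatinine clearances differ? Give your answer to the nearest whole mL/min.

Patient A: CrCl = (140 − 39) × 59 / (72 × 4.2) = 5959.0 / 302.40 ≈ 19.7 mL/min
Patient B: CrCl = (140 − 45) × 96.1 / (72 × 2.3) × 0.85 = 9129.5 / 165.60 × 0.85 ≈ 46.9 mL/min
|19.7 − 46.9| = 27.2 mL/min

27 mL/min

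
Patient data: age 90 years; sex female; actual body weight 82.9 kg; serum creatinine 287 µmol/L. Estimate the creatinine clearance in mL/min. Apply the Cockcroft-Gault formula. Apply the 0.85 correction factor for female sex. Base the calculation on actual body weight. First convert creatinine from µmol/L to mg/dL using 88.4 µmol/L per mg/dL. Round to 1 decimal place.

SCr = 287 / 88.4 = 3.247 mg/dL
CrCl = (140 − 90) × 82.9 / (72 × 3.247) × 0.85 = 4145.0 / 233.78 × 0.85 ≈ 15.1 mL/min

15.1 mL/min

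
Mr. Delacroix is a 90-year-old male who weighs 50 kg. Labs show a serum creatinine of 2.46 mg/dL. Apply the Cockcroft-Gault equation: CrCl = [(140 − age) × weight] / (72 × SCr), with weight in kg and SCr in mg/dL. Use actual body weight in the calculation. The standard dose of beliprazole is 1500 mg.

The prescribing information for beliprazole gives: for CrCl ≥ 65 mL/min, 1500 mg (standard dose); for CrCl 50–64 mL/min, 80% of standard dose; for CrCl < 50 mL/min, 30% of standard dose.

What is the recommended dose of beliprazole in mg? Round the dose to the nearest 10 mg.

CrCl = (140 − 90) × 50 / (72 × 2.46) = 2500.0 / 177.12 ≈ 14.1 mL/min
CrCl ≈ 14 mL/min → bracket < 50 mL/min.
30% of 1500 mg = 450 mg

450 mg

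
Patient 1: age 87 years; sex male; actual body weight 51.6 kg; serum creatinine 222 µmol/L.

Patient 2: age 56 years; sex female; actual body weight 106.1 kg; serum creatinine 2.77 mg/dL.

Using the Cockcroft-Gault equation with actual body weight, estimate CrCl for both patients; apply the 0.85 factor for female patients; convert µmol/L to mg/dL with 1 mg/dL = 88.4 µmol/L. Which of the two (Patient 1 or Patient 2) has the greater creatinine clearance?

Patient 2

Patient 1: SCr = 222 / 88.4 = 2.511 mg/dL
Patient 1: CrCl = (140 − 87) × 51.6 / (72 × 2.511) = 2734.8 / 180.79 ≈ 15.1 mL/min
Patient 2: CrCl = (140 − 56) × 106.1 / (72 × 2.77) × 0.85 = 8912.4 / 199.44 × 0.85 ≈ 38.0 mL/min
15.1 vs 38.0 mL/min → Patient 2 is higher.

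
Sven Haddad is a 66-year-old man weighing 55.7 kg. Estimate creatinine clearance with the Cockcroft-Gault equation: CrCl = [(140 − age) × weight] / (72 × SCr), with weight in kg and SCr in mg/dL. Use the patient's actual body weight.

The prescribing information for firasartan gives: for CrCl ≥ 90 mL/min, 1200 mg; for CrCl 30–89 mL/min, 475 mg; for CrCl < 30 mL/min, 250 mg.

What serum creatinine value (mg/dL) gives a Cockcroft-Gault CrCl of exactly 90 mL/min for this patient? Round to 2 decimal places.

Standard dose requires CrCl ≥ 90 mL/min.
Set (140 − 66) × 55.7 / (72 × SCr) = 90
SCr = (140 − 66) × 55.7 / (72 × 90) = 0.636 mg/dL

0.64 mg/dL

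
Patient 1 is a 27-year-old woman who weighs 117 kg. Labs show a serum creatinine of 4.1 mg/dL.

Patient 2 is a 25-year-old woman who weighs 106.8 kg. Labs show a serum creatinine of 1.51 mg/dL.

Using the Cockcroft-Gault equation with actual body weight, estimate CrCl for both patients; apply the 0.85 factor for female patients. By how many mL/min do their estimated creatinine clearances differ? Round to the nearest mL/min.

Patient 1: CrCl = (140 − 27) × 117 / (72 × 4.1) × 0.85 = 13221.0 / 295.20 × 0.85 ≈ 38.1 mL/min
Patient 2: CrCl = (140 − 25) × 106.8 / (72 × 1.51) × 0.85 = 12282.0 / 108.72 × 0.85 ≈ 96.0 mL/min
|38.1 − 96.0| = 57.9 mL/min

58 mL/min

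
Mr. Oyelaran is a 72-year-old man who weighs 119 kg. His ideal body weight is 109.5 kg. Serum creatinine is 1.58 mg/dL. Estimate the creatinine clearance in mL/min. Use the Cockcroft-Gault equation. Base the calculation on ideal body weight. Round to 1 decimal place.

65.5 mL/min

CrCl = (140 − 72) × 109.5 / (72 × 1.58) = 7446.0 / 113.76 ≈ 65.5 mL/min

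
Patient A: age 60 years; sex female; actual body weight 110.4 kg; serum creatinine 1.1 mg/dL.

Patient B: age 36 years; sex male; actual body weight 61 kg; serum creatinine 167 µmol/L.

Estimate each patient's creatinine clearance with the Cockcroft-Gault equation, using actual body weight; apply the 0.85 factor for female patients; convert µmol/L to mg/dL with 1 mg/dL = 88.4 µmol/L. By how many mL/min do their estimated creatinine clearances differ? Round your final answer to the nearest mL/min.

Patient A: CrCl = (140 − 60) × 110.4 / (72 × 1.1) × 0.85 = 8832.0 / 79.20 × 0.85 ≈ 94.8 mL/min
Patient B: SCr = 167 / 88.4 = 1.889 mg/dL
Patient B: CrCl = (140 − 36) × 61 / (72 × 1.889) = 6344.0 / 136.01 ≈ 46.6 mL/min
|94.8 − 46.6| = 48.2 mL/min

48 mL/min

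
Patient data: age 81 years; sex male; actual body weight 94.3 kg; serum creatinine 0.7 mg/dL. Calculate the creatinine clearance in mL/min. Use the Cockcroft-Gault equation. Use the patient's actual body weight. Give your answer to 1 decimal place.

110.4 mL/min

CrCl = (140 − 81) × 94.3 / (72 × 0.7) = 5563.7 / 50.40 ≈ 110.4 mL/min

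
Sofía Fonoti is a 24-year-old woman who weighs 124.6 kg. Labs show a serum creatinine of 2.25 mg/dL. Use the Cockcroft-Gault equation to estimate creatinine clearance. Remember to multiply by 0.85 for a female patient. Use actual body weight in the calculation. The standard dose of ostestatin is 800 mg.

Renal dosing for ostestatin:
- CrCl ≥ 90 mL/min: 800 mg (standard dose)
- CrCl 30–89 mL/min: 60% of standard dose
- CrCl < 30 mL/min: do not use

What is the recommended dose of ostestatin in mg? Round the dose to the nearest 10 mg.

CrCl = (140 − 24) × 124.6 / (72 × 2.25) × 0.85 = 14453.6 / 162.00 × 0.85 ≈ 75.8 mL/min
CrCl ≈ 76 mL/min → bracket 30–89 mL/min.
60% of 800 mg = 480 mg

480 mg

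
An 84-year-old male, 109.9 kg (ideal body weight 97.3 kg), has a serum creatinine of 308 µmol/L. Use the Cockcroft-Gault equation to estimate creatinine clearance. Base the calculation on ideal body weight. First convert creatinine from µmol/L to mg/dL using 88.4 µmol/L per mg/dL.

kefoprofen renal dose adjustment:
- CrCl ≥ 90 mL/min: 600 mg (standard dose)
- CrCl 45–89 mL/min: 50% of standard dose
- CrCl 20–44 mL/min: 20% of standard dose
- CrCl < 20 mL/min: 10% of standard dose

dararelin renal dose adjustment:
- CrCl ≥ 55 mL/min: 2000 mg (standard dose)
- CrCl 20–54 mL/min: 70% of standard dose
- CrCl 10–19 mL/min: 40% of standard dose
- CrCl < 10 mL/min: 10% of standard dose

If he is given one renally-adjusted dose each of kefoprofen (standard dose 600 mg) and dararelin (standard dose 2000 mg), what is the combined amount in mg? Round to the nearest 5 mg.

1520 mg

SCr = 308 / 88.4 = 3.484 mg/dL
CrCl = (140 − 84) × 97.3 / (72 × 3.484) = 5448.8 / 250.85 ≈ 21.7 mL/min
CrCl ≈ 22 mL/min.
kefoprofen: 20–44 mL/min → 20% of 600 mg = 120 mg.
dararelin: 20–54 mL/min → 70% of 2000 mg = 1400 mg.
Total = 120 + 1400 = 1520 mg.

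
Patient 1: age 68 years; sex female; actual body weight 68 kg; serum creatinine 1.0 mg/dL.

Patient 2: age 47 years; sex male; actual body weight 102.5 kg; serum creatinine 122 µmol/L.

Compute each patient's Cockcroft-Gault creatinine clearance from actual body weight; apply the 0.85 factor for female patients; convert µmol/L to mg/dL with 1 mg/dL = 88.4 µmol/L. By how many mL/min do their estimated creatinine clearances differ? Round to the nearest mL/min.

38 mL/min

Patient 1: CrCl = (140 − 68) × 68 / (72 × 1) × 0.85 = 4896.0 / 72.00 × 0.85 ≈ 57.8 mL/min
Patient 2: SCr = 122 / 88.4 = 1.38 mg/dL
Patient 2: CrCl = (140 − 47) × 102.5 / (72 × 1.38) = 9532.5 / 99.36 ≈ 95.9 mL/min
|57.8 − 95.9| = 38.1 mL/min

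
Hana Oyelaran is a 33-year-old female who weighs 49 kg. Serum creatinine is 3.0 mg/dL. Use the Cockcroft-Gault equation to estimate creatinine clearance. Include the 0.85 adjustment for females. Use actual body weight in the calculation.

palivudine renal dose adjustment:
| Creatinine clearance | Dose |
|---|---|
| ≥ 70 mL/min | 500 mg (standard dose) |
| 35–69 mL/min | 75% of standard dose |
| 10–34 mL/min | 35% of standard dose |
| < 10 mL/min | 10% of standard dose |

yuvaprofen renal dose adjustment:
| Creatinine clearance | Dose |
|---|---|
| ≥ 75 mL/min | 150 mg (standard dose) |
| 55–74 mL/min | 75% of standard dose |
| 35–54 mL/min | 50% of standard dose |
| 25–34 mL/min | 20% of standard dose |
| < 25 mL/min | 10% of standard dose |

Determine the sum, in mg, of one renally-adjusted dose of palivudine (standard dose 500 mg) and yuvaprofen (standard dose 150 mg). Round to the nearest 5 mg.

190 mg

CrCl = (140 − 33) × 49 / (72 × 3) × 0.85 = 5243.0 / 216.00 × 0.85 ≈ 20.6 mL/min
CrCl ≈ 21 mL/min.
palivudine: 10–34 mL/min → 35% of 500 mg = 175 mg.
yuvaprofen: < 25 mL/min → 10% of 150 mg = 15 mg.
Total = 175 + 15 = 190 mg.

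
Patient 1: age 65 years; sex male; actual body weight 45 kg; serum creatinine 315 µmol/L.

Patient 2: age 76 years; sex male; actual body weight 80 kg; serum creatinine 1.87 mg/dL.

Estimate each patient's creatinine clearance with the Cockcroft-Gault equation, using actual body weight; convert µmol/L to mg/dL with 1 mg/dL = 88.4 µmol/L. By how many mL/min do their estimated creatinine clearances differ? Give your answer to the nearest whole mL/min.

25 mL/min

Patient 1: SCr = 315 / 88.4 = 3.563 mg/dL
Patient 1: CrCl = (140 − 65) × 45 / (72 × 3.563) = 3375.0 / 256.54 ≈ 13.2 mL/min
Patient 2: CrCl = (140 − 76) × 80 / (72 × 1.87) = 5120.0 / 134.64 ≈ 38.0 mL/min
|13.2 − 38.0| = 24.8 mL/min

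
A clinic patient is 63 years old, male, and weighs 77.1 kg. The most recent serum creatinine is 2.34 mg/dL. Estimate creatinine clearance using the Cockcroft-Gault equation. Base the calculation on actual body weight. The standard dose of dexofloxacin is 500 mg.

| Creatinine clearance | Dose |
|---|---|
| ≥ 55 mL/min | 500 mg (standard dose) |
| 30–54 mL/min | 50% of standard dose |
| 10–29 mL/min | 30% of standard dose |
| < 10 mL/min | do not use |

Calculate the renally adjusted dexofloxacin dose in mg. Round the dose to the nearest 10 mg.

CrCl = (140 − 63) × 77.1 / (72 × 2.34) = 5936.7 / 168.48 ≈ 35.2 mL/min
CrCl ≈ 35 mL/min → bracket 30–54 mL/min.
50% of 500 mg = 250 mg

250 mg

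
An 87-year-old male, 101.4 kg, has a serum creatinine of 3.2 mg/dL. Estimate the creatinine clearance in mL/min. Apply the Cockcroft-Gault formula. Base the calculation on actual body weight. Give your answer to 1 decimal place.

CrCl = (140 − 87) × 101.4 / (72 × 3.2) = 5374.2 / 230.40 ≈ 23.3 mL/min

23.3 mL/min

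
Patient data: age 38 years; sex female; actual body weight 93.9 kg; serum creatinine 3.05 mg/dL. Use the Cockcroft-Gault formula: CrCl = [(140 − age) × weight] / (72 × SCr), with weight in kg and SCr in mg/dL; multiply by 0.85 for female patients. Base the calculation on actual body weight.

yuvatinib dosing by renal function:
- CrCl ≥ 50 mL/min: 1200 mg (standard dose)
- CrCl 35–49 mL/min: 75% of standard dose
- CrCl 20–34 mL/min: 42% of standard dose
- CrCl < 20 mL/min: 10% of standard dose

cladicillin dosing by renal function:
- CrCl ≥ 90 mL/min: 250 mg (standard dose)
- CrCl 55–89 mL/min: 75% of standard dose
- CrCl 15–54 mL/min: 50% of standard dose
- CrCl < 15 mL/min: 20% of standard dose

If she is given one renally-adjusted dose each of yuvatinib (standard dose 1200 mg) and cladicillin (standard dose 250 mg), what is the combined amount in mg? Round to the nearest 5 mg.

CrCl = (140 − 38) × 93.9 / (72 × 3.05) × 0.85 = 9577.8 / 219.60 × 0.85 ≈ 37.1 mL/min
CrCl ≈ 37 mL/min.
yuvatinib: 35–49 mL/min → 75% of 1200 mg = 900 mg.
cladicillin: 15–54 mL/min → 50% of 250 mg = 125 mg.
Total = 900 + 125 = 1025 mg.

1025 mg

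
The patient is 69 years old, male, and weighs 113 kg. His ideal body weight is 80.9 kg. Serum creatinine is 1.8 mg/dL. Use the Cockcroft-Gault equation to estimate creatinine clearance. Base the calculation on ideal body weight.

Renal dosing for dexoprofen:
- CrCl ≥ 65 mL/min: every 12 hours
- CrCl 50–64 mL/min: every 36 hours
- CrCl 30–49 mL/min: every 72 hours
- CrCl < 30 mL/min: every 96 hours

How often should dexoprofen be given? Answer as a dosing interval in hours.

CrCl = (140 − 69) × 80.9 / (72 × 1.8) = 5743.9 / 129.60 ≈ 44.3 mL/min
CrCl ≈ 44 mL/min → bracket 30–49 mL/min → every 72 hours.

every 72 hours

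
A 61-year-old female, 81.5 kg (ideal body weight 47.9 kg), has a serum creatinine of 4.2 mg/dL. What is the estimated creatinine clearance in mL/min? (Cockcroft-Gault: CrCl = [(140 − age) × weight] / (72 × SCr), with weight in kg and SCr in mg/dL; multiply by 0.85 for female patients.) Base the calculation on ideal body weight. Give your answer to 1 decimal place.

10.6 mL/min

CrCl = (140 − 61) × 47.9 / (72 × 4.2) × 0.85 = 3784.1 / 302.40 × 0.85 ≈ 10.6 mL/min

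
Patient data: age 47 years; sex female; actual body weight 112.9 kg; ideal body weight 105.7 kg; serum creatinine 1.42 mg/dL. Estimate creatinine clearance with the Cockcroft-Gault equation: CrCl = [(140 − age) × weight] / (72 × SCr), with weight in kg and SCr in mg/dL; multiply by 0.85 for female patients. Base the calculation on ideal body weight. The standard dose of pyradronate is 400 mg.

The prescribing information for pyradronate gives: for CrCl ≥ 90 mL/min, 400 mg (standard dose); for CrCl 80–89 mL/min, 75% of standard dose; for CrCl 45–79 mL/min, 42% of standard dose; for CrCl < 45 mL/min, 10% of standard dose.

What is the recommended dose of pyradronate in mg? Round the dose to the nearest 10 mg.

CrCl = (140 − 47) × 105.7 / (72 × 1.42) × 0.85 = 9830.1 / 102.24 × 0.85 ≈ 81.7 mL/min
CrCl ≈ 82 mL/min → bracket 80–89 mL/min.
75% of 400 mg = 300 mg

300 mg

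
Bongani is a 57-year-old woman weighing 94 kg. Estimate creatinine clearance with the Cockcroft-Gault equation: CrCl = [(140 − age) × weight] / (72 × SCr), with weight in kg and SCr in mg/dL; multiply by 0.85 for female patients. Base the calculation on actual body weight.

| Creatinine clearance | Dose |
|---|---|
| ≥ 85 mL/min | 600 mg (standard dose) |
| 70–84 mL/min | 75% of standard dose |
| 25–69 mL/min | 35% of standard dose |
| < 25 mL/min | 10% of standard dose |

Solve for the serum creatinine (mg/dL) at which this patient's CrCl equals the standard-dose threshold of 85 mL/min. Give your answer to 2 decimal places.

Standard dose requires CrCl ≥ 85 mL/min.
Set (140 − 57) × 94 × 0.85 / (72 × SCr) = 85
SCr = (140 − 57) × 94 × 0.85 / (72 × 85) = 1.084 mg/dL

1.08 mg/dL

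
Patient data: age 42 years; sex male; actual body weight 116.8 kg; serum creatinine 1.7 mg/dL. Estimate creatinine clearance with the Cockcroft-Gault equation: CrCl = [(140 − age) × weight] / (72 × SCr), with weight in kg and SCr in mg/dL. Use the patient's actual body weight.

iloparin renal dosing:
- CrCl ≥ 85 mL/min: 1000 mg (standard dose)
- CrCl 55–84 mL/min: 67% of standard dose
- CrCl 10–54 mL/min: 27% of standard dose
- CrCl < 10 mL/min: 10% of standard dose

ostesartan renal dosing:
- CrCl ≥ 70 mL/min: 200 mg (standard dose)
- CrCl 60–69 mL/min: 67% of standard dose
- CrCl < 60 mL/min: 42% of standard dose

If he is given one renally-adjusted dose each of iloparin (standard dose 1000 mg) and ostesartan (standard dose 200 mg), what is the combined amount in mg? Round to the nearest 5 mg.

CrCl = (140 − 42) × 116.8 / (72 × 1.7) = 11446.4 / 122.40 ≈ 93.5 mL/min
CrCl ≈ 94 mL/min.
iloparin: ≥ 85 mL/min → 100% of 1000 mg = 1000 mg.
ostesartan: ≥ 70 mL/min → 100% of 200 mg = 200 mg.
Total = 1000 + 200 = 1200 mg.

1200 mg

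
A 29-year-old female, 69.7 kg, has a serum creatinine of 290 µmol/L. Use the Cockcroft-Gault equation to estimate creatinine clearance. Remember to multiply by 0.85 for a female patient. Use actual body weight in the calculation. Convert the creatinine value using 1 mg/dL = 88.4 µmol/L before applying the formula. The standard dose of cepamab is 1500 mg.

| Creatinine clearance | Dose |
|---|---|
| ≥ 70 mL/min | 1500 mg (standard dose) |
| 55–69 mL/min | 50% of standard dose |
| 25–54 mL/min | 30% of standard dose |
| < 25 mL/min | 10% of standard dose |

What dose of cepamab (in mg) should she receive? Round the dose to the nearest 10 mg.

SCr = 290 / 88.4 = 3.281 mg/dL
CrCl = (140 − 29) × 69.7 / (72 × 3.281) × 0.85 = 7736.7 / 236.23 × 0.85 ≈ 27.8 mL/min
CrCl ≈ 28 mL/min → bracket 25–54 mL/min.
30% of 1500 mg = 450 mg

450 mg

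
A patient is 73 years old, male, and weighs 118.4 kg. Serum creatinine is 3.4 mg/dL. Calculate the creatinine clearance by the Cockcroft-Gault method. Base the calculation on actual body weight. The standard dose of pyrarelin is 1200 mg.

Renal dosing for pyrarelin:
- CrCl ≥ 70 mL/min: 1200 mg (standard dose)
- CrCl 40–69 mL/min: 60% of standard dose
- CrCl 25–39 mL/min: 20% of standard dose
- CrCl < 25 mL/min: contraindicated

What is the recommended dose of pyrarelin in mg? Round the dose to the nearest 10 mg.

240 mg

CrCl = (140 − 73) × 118.4 / (72 × 3.4) = 7932.8 / 244.80 ≈ 32.4 mL/min
CrCl ≈ 32 mL/min → bracket 25–39 mL/min.
20% of 1200 mg = 240 mg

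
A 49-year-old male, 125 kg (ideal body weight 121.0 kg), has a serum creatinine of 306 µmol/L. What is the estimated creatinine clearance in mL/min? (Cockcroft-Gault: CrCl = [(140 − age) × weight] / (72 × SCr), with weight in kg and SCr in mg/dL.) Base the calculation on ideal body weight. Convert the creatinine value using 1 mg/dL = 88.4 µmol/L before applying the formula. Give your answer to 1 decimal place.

SCr = 306 / 88.4 = 3.462 mg/dL
CrCl = (140 − 49) × 121 / (72 × 3.462) = 11011.0 / 249.26 ≈ 44.2 mL/min

44.2 mL/min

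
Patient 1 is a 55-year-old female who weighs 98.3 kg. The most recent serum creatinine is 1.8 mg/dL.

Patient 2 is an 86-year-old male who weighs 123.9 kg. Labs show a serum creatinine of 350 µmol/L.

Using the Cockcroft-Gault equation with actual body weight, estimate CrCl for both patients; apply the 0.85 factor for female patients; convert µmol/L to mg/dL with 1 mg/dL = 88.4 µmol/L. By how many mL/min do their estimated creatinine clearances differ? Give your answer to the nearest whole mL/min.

Patient 1: CrCl = (140 − 55) × 98.3 / (72 × 1.8) × 0.85 = 8355.5 / 129.60 × 0.85 ≈ 54.8 mL/min
Patient 2: SCr = 350 / 88.4 = 3.959 mg/dL
Patient 2: CrCl = (140 − 86) × 123.9 / (72 × 3.959) = 6690.6 / 285.05 ≈ 23.5 mL/min
|54.8 − 23.5| = 31.3 mL/min

31 mL/min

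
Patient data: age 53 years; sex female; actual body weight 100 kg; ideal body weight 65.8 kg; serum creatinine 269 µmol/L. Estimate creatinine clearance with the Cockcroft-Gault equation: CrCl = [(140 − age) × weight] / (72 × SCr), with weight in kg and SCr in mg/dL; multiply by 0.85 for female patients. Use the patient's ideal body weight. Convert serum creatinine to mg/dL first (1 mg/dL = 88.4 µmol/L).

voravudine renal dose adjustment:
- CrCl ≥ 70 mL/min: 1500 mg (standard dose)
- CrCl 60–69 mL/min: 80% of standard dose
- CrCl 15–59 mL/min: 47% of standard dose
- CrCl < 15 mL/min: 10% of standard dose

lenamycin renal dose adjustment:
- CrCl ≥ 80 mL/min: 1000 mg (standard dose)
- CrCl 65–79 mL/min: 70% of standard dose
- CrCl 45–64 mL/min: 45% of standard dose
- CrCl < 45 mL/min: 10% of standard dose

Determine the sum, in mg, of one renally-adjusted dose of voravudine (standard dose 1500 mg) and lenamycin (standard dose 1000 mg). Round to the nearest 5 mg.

SCr = 269 / 88.4 = 3.043 mg/dL
CrCl = (140 − 53) × 65.8 / (72 × 3.043) × 0.85 = 5724.6 / 219.10 × 0.85 ≈ 22.2 mL/min
CrCl ≈ 22 mL/min.
voravudine: 15–59 mL/min → 47% of 1500 mg = 705 mg.
lenamycin: < 45 mL/min → 10% of 1000 mg = 100 mg.
Total = 705 + 100 = 805 mg.

805 mg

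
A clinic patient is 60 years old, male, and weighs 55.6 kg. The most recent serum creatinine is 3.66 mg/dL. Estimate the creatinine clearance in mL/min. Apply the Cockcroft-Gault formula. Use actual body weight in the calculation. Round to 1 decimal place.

CrCl = (140 − 60) × 55.6 / (72 × 3.66) = 4448.0 / 263.52 ≈ 16.9 mL/min

16.9 mL/min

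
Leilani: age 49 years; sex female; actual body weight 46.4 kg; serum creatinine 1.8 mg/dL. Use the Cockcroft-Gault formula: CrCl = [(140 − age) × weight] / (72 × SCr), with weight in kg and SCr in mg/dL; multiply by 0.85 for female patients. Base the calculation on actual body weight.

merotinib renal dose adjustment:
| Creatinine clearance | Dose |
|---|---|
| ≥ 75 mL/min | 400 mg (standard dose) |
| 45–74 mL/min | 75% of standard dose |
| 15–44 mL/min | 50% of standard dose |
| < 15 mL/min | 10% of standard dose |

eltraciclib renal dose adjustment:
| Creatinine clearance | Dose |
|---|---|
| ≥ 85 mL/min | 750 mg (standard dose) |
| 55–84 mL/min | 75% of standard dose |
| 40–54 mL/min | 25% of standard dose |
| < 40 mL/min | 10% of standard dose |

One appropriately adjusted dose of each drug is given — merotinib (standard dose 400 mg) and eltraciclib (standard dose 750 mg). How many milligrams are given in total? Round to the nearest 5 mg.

275 mg

CrCl = (140 − 49) × 46.4 / (72 × 1.8) × 0.85 = 4222.4 / 129.60 × 0.85 ≈ 27.7 mL/min
CrCl ≈ 28 mL/min.
merotinib: 15–44 mL/min → 50% of 400 mg = 200 mg.
eltraciclib: < 40 mL/min → 10% of 750 mg = 75 mg.
Total = 200 + 75 = 275 mg.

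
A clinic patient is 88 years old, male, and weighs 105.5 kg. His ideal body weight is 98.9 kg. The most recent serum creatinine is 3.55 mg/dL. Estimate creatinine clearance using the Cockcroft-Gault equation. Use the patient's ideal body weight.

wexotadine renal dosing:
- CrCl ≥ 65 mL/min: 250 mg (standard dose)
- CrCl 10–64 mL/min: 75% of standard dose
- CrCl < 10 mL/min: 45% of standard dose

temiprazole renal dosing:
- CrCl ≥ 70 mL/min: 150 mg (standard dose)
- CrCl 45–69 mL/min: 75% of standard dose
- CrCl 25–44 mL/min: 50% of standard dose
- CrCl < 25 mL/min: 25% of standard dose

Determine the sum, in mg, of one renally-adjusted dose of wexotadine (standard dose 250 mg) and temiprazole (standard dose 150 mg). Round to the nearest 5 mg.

CrCl = (140 − 88) × 98.9 / (72 × 3.55) = 5142.8 / 255.60 ≈ 20.1 mL/min
CrCl ≈ 20 mL/min.
wexotadine: 10–64 mL/min → 75% of 250 mg = 187.5 mg.
temiprazole: < 25 mL/min → 25% of 150 mg = 37.5 mg.
Total = 187.5 + 37.5 = 225 mg.

225 mg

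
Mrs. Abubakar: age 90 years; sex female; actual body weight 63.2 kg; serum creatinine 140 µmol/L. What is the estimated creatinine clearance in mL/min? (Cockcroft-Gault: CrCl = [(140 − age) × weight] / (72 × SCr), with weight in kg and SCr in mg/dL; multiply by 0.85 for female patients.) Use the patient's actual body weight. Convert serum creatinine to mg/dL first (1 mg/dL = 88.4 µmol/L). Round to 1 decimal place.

23.6 mL/min

SCr = 140 / 88.4 = 1.584 mg/dL
CrCl = (140 − 90) × 63.2 / (72 × 1.584) × 0.85 = 3160.0 / 114.05 × 0.85 ≈ 23.6 mL/min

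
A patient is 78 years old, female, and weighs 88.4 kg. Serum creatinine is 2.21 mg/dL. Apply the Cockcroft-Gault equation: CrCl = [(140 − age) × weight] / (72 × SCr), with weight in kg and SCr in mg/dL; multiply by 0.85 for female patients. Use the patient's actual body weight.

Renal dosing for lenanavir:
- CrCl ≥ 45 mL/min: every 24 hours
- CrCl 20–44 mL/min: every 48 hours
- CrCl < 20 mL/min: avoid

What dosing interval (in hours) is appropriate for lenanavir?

CrCl = (140 − 78) × 88.4 / (72 × 2.21) × 0.85 = 5480.8 / 159.12 × 0.85 ≈ 29.3 mL/min
CrCl ≈ 29 mL/min → bracket 20–44 mL/min → every 48 hours.

every 48 hours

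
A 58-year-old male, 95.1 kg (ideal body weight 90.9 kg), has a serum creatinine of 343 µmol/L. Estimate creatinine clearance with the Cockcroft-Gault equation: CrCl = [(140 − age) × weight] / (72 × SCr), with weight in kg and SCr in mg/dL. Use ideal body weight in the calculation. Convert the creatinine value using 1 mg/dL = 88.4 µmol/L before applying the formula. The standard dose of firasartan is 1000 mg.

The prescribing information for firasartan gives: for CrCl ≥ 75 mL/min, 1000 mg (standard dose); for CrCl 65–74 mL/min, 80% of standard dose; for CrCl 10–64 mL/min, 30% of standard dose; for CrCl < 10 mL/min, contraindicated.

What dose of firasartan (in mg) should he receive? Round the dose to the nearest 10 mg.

300 mg

SCr = 343 / 88.4 = 3.88 mg/dL
CrCl = (140 − 58) × 90.9 / (72 × 3.88) = 7453.8 / 279.36 ≈ 26.7 mL/min
CrCl ≈ 27 mL/min → bracket 10–64 mL/min.
30% of 1000 mg = 300 mg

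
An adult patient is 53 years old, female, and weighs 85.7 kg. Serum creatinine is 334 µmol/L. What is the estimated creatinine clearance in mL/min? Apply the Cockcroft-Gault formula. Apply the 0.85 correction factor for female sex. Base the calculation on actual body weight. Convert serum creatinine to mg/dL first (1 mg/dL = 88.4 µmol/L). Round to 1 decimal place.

23.3 mL/min

SCr = 334 / 88.4 = 3.778 mg/dL
CrCl = (140 − 53) × 85.7 / (72 × 3.778) × 0.85 = 7455.9 / 272.02 × 0.85 ≈ 23.3 mL/min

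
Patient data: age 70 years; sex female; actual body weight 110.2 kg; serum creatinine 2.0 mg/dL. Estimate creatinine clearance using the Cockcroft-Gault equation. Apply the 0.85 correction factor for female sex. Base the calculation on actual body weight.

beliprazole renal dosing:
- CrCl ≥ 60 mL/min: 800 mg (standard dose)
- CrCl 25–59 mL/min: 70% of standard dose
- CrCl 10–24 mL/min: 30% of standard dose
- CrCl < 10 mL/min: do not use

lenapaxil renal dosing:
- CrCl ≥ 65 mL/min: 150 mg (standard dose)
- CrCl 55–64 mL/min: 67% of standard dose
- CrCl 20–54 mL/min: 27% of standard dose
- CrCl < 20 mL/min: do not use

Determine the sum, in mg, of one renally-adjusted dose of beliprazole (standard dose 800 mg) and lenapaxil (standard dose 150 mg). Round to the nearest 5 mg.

CrCl = (140 − 70) × 110.2 / (72 × 2) × 0.85 = 7714.0 / 144.00 × 0.85 ≈ 45.5 mL/min
CrCl ≈ 46 mL/min.
beliprazole: 25–59 mL/min → 70% of 800 mg = 560 mg.
lenapaxil: 20–54 mL/min → 27% of 150 mg = 40.5 mg.
Total = 560 + 40.5 = 600.5 mg.

600 mg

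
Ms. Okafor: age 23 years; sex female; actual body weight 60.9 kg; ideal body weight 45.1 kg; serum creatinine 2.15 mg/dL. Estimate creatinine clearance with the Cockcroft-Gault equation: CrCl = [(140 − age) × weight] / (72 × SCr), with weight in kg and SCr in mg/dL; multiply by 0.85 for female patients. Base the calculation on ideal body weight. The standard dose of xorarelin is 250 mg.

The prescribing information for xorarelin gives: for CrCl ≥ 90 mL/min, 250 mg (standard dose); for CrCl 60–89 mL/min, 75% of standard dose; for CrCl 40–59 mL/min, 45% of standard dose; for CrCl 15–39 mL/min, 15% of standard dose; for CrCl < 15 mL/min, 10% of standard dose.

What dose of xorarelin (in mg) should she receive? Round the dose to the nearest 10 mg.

40 mg

CrCl = (140 − 23) × 45.1 / (72 × 2.15) × 0.85 = 5276.7 / 154.80 × 0.85 ≈ 29.0 mL/min
CrCl ≈ 29 mL/min → bracket 15–39 mL/min.
15% of 250 mg = 37.5 mg → 40 mg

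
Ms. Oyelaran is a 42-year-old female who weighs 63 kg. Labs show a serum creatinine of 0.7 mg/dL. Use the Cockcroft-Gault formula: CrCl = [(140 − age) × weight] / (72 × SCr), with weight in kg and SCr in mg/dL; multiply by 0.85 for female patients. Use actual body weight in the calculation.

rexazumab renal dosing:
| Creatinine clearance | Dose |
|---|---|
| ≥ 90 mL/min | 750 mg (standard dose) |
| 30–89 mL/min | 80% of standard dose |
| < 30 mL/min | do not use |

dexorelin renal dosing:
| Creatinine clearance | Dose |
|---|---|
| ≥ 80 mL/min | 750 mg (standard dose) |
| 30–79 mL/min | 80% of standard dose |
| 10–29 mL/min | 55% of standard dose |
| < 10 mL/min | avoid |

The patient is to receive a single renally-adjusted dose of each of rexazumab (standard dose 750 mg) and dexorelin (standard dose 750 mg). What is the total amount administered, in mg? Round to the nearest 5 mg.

1500 mg

CrCl = (140 − 42) × 63 / (72 × 0.7) × 0.85 = 6174.0 / 50.40 × 0.85 ≈ 104.1 mL/min
CrCl ≈ 104 mL/min.
rexazumab: ≥ 90 mL/min → 100% of 750 mg = 750 mg.
dexorelin: ≥ 80 mL/min → 100% of 750 mg = 750 mg.
Total = 750 + 750 = 1500 mg.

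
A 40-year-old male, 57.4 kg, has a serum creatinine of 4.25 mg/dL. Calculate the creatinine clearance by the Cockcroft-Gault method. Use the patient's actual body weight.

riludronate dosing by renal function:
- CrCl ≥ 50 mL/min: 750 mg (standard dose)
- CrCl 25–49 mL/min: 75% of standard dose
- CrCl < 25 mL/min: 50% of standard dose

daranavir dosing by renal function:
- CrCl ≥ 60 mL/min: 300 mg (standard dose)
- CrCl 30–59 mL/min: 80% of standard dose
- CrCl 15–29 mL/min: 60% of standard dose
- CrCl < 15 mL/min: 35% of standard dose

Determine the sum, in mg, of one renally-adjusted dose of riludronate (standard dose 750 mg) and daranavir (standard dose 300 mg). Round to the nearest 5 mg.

555 mg

CrCl = (140 − 40) × 57.4 / (72 × 4.25) = 5740.0 / 306.00 ≈ 18.8 mL/min
CrCl ≈ 19 mL/min.
riludronate: < 25 mL/min → 50% of 750 mg = 375 mg.
daranavir: 15–29 mL/min → 60% of 300 mg = 180 mg.
Total = 375 + 180 = 555 mg.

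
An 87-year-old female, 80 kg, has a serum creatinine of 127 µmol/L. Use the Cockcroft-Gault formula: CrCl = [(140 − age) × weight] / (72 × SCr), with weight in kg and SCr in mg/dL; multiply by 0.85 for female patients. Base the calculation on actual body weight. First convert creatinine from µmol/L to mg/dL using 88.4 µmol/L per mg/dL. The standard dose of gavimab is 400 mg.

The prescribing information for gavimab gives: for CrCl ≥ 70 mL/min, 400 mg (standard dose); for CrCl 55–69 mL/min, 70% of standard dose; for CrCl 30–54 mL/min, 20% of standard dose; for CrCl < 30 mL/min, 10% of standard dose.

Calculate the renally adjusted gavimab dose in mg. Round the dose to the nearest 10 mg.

80 mg

SCr = 127 / 88.4 = 1.437 mg/dL
CrCl = (140 − 87) × 80 / (72 × 1.437) × 0.85 = 4240.0 / 103.46 × 0.85 ≈ 34.8 mL/min
CrCl ≈ 35 mL/min → bracket 30–54 mL/min.
20% of 400 mg = 80 mg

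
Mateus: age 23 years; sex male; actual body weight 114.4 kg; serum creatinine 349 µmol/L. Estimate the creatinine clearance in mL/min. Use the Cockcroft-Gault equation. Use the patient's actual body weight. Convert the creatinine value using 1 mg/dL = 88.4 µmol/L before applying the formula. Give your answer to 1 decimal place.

SCr = 349 / 88.4 = 3.948 mg/dL
CrCl = (140 − 23) × 114.4 / (72 × 3.948) = 13384.8 / 284.26 ≈ 47.1 mL/min

47.1 mL/min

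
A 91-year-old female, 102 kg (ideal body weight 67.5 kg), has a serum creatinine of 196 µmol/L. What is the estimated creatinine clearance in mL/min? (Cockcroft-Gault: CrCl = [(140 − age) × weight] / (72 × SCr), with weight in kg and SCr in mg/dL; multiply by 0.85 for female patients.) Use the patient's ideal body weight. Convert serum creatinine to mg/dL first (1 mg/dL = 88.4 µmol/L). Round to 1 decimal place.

SCr = 196 / 88.4 = 2.217 mg/dL
CrCl = (140 − 91) × 67.5 / (72 × 2.217) × 0.85 = 3307.5 / 159.62 × 0.85 ≈ 17.6 mL/min

17.6 mL/min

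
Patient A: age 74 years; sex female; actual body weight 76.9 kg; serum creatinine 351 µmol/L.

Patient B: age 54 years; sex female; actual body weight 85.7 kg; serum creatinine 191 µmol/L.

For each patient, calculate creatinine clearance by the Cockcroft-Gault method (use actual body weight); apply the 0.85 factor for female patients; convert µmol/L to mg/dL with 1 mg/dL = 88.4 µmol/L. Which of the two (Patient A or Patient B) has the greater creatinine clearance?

Patient B

Patient A: SCr = 351 / 88.4 = 3.971 mg/dL
Patient A: CrCl = (140 − 74) × 76.9 / (72 × 3.971) × 0.85 = 5075.4 / 285.91 × 0.85 ≈ 15.1 mL/min
Patient B: SCr = 191 / 88.4 = 2.161 mg/dL
Patient B: CrCl = (140 − 54) × 85.7 / (72 × 2.161) × 0.85 = 7370.2 / 155.59 × 0.85 ≈ 40.3 mL/min
15.1 vs 40.3 mL/min → Patient B is higher.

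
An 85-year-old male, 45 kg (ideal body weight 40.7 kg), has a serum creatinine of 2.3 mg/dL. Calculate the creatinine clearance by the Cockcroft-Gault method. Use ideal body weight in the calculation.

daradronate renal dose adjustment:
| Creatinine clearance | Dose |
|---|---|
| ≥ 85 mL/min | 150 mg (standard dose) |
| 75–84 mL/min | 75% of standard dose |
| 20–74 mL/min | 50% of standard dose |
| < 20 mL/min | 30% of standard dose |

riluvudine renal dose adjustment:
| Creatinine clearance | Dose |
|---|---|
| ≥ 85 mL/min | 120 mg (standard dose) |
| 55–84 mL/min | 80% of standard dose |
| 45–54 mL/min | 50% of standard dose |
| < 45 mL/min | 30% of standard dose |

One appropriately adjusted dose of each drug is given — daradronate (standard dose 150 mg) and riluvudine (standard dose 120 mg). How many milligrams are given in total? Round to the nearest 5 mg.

80 mg

CrCl = (140 − 85) × 40.7 / (72 × 2.3) = 2238.5 / 165.60 ≈ 13.5 mL/min
CrCl ≈ 14 mL/min.
daradronate: < 20 mL/min → 30% of 150 mg = 45 mg.
riluvudine: < 45 mL/min → 30% of 120 mg = 36 mg.
Total = 45 + 36 = 81 mg.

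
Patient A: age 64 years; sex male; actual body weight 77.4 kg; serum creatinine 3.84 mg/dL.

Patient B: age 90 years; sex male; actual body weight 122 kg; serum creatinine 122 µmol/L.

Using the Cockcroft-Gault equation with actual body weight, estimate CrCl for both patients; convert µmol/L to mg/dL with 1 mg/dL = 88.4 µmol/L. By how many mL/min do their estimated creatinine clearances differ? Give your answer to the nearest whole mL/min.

Patient A: CrCl = (140 − 64) × 77.4 / (72 × 3.84) = 5882.4 / 276.48 ≈ 21.3 mL/min
Patient B: SCr = 122 / 88.4 = 1.38 mg/dL
Patient B: CrCl = (140 − 90) × 122 / (72 × 1.38) = 6100.0 / 99.36 ≈ 61.4 mL/min
|21.3 − 61.4| = 40.1 mL/min

40 mL/min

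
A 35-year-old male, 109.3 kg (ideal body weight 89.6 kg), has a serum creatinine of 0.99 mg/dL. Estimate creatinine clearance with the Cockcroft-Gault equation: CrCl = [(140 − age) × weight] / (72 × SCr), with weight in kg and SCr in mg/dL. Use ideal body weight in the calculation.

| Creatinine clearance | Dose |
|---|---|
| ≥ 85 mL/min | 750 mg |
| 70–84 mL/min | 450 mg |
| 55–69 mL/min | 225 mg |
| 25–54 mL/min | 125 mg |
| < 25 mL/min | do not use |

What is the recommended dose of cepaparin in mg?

750 mg

CrCl = (140 − 35) × 89.6 / (72 × 0.99) = 9408.0 / 71.28 ≈ 132.0 mL/min
CrCl ≈ 132 mL/min → bracket ≥ 85 mL/min.
Dose for this bracket: 750 mg.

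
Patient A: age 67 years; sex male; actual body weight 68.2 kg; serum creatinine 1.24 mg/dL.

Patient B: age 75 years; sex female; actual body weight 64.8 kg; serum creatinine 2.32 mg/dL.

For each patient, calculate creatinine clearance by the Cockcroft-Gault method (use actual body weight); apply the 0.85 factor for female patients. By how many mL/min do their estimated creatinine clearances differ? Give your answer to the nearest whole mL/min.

Patient A: CrCl = (140 − 67) × 68.2 / (72 × 1.24) = 4978.6 / 89.28 ≈ 55.8 mL/min
Patient B: CrCl = (140 − 75) × 64.8 / (72 × 2.32) × 0.85 = 4212.0 / 167.04 × 0.85 ≈ 21.4 mL/min
|55.8 − 21.4| = 34.4 mL/min

34 mL/min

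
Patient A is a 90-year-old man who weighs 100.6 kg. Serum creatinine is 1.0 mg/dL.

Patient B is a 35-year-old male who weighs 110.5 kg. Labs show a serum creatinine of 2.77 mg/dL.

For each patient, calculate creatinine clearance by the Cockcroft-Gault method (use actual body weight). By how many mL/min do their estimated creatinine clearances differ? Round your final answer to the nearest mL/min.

12 mL/min

Patient A: CrCl = (140 − 90) × 100.6 / (72 × 1) = 5030.0 / 72.00 ≈ 69.9 mL/min
Patient B: CrCl = (140 − 35) × 110.5 / (72 × 2.77) = 11602.5 / 199.44 ≈ 58.2 mL/min
|69.9 − 58.2| = 11.7 mL/min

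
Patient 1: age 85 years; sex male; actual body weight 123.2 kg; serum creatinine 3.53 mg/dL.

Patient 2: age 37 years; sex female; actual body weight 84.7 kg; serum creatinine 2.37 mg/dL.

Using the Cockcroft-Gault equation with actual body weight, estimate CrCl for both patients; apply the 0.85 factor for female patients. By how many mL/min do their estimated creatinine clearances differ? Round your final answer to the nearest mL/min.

Patient 1: CrCl = (140 − 85) × 123.2 / (72 × 3.53) = 6776.0 / 254.16 ≈ 26.7 mL/min
Patient 2: CrCl = (140 − 37) × 84.7 / (72 × 2.37) × 0.85 = 8724.1 / 170.64 × 0.85 ≈ 43.5 mL/min
|26.7 − 43.5| = 16.8 mL/min

17 mL/min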